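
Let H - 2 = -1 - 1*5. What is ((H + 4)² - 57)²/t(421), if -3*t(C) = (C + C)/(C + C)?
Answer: -9747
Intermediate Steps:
t(C) = -⅓ (t(C) = -(C + C)/(3*(C + C)) = -2*C/(3*(2*C)) = -2*C*1/(2*C)/3 = -⅓*1 = -⅓)
H = -4 (H = 2 + (-1 - 1*5) = 2 + (-1 - 5) = 2 - 6 = -4)
((H + 4)² - 57)²/t(421) = ((-4 + 4)² - 57)²/(-⅓) = (0² - 57)²*(-3) = (0 - 57)²*(-3) = (-57)²*(-3) = 3249*(-3) = -9747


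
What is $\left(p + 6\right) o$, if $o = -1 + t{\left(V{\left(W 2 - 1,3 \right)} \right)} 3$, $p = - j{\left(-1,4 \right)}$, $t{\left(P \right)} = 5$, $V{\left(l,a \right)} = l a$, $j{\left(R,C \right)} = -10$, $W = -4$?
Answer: $224$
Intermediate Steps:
$V{\left(l,a \right)} = a l$
$p = 10$ ($p = \left(-1\right) \left(-10\right) = 10$)
$o = 14$ ($o = -1 + 5 \cdot 3 = -1 + 15 = 14$)
$\left(p + 6\right) o = \left(10 + 6\right) 14 = 16 \cdot 14 = 224$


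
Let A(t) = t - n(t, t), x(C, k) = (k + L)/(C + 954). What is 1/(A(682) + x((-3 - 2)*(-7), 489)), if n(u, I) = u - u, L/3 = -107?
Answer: 989/674666 ≈ 0.0014659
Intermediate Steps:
L = -321 (L = 3*(-107) = -321)
n(u, I) = 0
x(C, k) = (-321 + k)/(954 + C) (x(C, k) = (k - 321)/(C + 954) = (-321 + k)/(954 + C))
A(t) = t (A(t) = t - 1*0 = t + 0 = t)
1/(A(682) + x((-3 - 2)*(-7), 489)) = 1/(682 + (-321 + 489)/(954 + (-3 - 2)*(-7))) = 1/(682 + 168/(954 - 5*(-7))) = 1/(682 + 168/(954 + 35)) = 1/(682 + 168/989) = 1/(674666/989) = 989/674666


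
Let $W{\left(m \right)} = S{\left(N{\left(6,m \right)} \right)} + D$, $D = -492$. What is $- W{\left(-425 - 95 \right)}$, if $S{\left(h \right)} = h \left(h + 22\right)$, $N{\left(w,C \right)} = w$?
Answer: $324$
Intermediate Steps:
$S{\left(h \right)} = h \left(22 + h\right)$
$W{\left(m \right)} = -324$ ($W{\left(m \right)} = 6 \left(22 + 6\right) - 492 = 6 \cdot 28 - 492 = 168 - 492 = -324$)
$- W{\left(-425 - 95 \right)} = \left(-1\right) \left(-324\right) = 324$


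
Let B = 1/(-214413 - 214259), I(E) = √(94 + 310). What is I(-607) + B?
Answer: -1/428672 + 2*√101 ≈ 20.100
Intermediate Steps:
I(E) = 2*√101 (I(E) = √404 = 2*√101)
B = -1/428672 (B = 1/(-428672) = -1/428672 ≈ -2.3328e-6)
I(-607) + B = 2*√101 - 1/428672 = -1/428672 + 2*√101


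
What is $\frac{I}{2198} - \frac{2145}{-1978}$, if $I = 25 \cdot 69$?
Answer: $\frac{2031690}{1086911} \approx 1.8692$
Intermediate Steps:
$I = 1725$
$\frac{I}{2198} - \frac{2145}{-1978} = \frac{1725}{2198} - \frac{2145}{-1978} = 1725 \cdot \frac{1}{2198} - - \frac{2145}{1978} = \frac{1725}{2198} + \frac{2145}{1978} = \frac{2031690}{1086911}$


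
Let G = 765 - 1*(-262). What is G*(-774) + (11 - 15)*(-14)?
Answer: -794842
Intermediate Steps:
G = 1027 (G = 765 + 262 = 1027)
G*(-774) + (11 - 15)*(-14) = 1027*(-774) + (11 - 15)*(-14) = -794898 - 4*(-14) = -794898 + 56 = -794842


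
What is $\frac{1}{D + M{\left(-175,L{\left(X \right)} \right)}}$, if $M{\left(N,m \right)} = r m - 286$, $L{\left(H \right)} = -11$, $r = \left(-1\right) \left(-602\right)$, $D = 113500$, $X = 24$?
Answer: $\frac{1}{106592} \approx 9.3816 \cdot 10^{-6}$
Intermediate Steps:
$r = 602$
$M{\left(N,m \right)} = -286 + 602 m$ ($M{\left(N,m \right)} = 602 m - 286 = -286 + 602 m$)
$\frac{1}{D + M{\left(-175,L{\left(X \right)} \right)}} = \frac{1}{113500 + \left(-286 + 602 \left(-11\right)\right)} = \frac{1}{113500 - 6908} = \frac{1}{106592}$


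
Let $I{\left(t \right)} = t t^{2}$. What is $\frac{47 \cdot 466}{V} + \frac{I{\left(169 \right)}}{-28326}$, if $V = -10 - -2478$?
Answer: $- \frac{1411521070}{8738571} \approx -161.53$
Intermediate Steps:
$I{\left(t \right)} = t^{3}$
$V = 2468$ ($V = -10 + 2478 = 2468$)
$\frac{47 \cdot 466}{V} + \frac{I{\left(169 \right)}}{-28326} = \frac{47 \cdot 466}{2468} + \frac{169^{3}}{-28326} = 21902 \cdot \frac{1}{2468} + 4826809 \left(- \frac{1}{28326}\right) = \frac{10951}{1234} - \frac{4826809}{28326} = - \frac{1411521070}{8738571}$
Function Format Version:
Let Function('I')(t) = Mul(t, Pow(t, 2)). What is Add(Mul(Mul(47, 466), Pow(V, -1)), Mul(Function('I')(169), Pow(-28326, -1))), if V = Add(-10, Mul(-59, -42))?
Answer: Rational(-1411521070, 8738571) ≈ -161.53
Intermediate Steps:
Function('I')(t) = Pow(t, 3)
V = 2468 (V = Add(-10, 2478) = 2468)
Add(Mul(Mul(47, 466), Pow(V, -1)), Mul(Function('I')(169), Pow(-28326, -1))) = Add(Mul(Mul(47, 466), Pow(2468, -1)), Mul(Pow(169, 3), Pow(-28326, -1))) = Add(Mul(21902, Rational(1, 2468)), Mul(4826809, Rational(-1, 28326))) = Add(Rational(10951, 1234), Rational(-4826809, 28326)) = Rational(-1411521070, 8738571)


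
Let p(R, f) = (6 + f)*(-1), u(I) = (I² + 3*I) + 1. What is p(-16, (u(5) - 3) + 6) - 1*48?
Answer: -98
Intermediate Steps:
u(I) = 1 + I² + 3*I
p(R, f) = -6 - f
p(-16, (u(5) - 3) + 6) - 1*48 = (-6 - (((1 + 5² + 3*5) - 3) + 6)) - 1*48 = (-6 - (((1 + 25 + 15) - 3) + 6)) - 48 = (-6 - ((41 - 3) + 6)) - 48 = (-6 - (38 + 6)) - 48 = (-6 - 1*44) - 48 = (-6 - 44) - 48 = -50 - 48 = -98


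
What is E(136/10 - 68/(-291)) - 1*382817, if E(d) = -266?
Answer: -383083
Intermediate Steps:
E(136/10 - 68/(-291)) - 1*382817 = -266 - 1*382817 = -266 - 382817 = -383083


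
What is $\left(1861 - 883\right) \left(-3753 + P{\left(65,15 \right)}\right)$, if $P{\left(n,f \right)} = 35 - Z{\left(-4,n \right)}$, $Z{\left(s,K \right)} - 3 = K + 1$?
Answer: $-3703686$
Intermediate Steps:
$Z{\left(s,K \right)} = 4 + K$ ($Z{\left(s,K \right)} = 3 + \left(K + 1\right) = 3 + \left(1 + K\right) = 4 + K$)
$P{\left(n,f \right)} = 31 - n$ ($P{\left(n,f \right)} = 35 - \left(4 + n\right) = 31 - n$)
$\left(1861 - 883\right) \left(-3753 + P{\left(65,15 \right)}\right) = \left(1861 - 883\right) \left(-3753 + \left(31 - 65\right)\right) = 978 \left(-3753 + \left(31 - 65\right)\right) = 978 \left(-3753 - 34\right) = 978 \left(-3787\right) = -3703686$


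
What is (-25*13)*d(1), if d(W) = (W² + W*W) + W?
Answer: -975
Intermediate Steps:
d(W) = W + 2*W² (d(W) = (W² + W²) + W = 2*W² + W = W + 2*W²)
(-25*13)*d(1) = (-25*13)*(1*(1 + 2*1)) = -325*(1 + 2) = -325*3 = -975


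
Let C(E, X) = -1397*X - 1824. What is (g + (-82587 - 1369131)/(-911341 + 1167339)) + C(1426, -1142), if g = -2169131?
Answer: -73674518278/127999 ≈ -5.7559e+5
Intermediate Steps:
C(E, X) = -1824 - 1397*X
(g + (-82587 - 1369131)/(-911341 + 1167339)) + C(1426, -1142) = (-2169131 + (-82587 - 1369131)/(-911341 + 1167339)) + (-1824 - 1397*(-1142)) = (-2169131 - 1451718/255998) + (-1824 + 1595374) = (-2169131 - 1451718*1/255998) + 1593550 = (-2169131 - 725859/127999) + 1593550 = -277647324728/127999 + 1593550 = -73674518278/127999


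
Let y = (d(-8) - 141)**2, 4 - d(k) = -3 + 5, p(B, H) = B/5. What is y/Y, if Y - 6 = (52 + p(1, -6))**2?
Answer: 483025/68271 ≈ 7.0751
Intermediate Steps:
p(B, H) = B/5 (p(B, H) = B*(1/5) = B/5)
d(k) = 2 (d(k) = 4 - (-3 + 5) = 4 - 1*2 = 4 - 2 = 2)
y = 19321 (y = (2 - 141)**2 = (-139)**2 = 19321)
Y = 68271/25 (Y = 6 + (52 + (1/5)*1)**2 = 6 + (52 + 1/5)**2 = 6 + (261/5)**2 = 6 + 68121/25 = 68271/25 ≈ 2730.8)
y/Y = 19321/(68271/25) = 19321*(25/68271) = 483025/68271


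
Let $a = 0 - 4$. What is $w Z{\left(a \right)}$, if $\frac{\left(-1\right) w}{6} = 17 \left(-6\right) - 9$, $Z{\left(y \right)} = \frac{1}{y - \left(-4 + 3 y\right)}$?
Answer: $\frac{111}{2} \approx 55.5$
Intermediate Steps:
$a = -4$ ($a = 0 - 4 = -4$)
$Z{\left(y \right)} = \frac{1}{4 - 2 y}$
$w = 666$ ($w = - 6 \left(17 \left(-6\right) - 9\right) = - 6 \left(-102 - 9\right) = \left(-6\right) \left(-111\right) = 666$)
$w Z{\left(a \right)} = 666 \left(- \frac{1}{-4 + 2 \left(-4\right)}\right) = 666 \left(- \frac{1}{-4 - 8}\right) = 666 \left(- \frac{1}{-12}\right) = 666 \left(\left(-1\right) \left(- \frac{1}{12}\right)\right) = 666 \cdot \frac{1}{12} = \frac{111}{2}$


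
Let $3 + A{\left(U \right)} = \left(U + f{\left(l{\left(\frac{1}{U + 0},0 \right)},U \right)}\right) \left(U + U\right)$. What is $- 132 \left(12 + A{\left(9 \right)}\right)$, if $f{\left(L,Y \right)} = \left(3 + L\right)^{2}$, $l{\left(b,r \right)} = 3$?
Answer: $-108108$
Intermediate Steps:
$A{\left(U \right)} = -3 + 2 U \left(36 + U\right)$ ($A{\left(U \right)} = -3 + \left(U + \left(3 + 3\right)^{2}\right) \left(U + U\right) = -3 + \left(U + 6^{2}\right) 2 U = -3 + \left(U + 36\right) 2 U = -3 + \left(36 + U\right) 2 U = -3 + 2 U \left(36 + U\right)$)
$- 132 \left(12 + A{\left(9 \right)}\right) = - 132 \left(12 + \left(-3 + 2 \cdot 9^{2} + 72 \cdot 9\right)\right) = - 132 \left(12 + \left(-3 + 2 \cdot 81 + 648\right)\right) = - 132 \left(12 + \left(-3 + 162 + 648\right)\right) = - 132 \left(12 + 807\right) = \left(-132\right) 819 = -108108$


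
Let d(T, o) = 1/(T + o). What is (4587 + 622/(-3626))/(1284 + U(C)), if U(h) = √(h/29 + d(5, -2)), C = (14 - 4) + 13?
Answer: 464477395680/130021990931 - 4157960*√174/18574570133 ≈ 3.5693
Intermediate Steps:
C = 23 (C = 10 + 13 = 23)
U(h) = √(⅓ + h/29) (U(h) = √(h/29 + 1/(5 - 2)) = √(h*(1/29) + 1/3) = √(h/29 + ⅓) = √(⅓ + h/29))
(4587 + 622/(-3626))/(1284 + U(C)) = (4587 + 622/(-3626))/(1284 + √(2523 + 261*23)/87) = (4587 + 622*(-1/3626))/(1284 + √(2523 + 6003)/87) = (4587 - 311/1813)/(1284 + √8526/87) = 8315920/(1813*(1284 + (7*√174)/87)) = 8315920/(1813*(1284 + 7*√174/87))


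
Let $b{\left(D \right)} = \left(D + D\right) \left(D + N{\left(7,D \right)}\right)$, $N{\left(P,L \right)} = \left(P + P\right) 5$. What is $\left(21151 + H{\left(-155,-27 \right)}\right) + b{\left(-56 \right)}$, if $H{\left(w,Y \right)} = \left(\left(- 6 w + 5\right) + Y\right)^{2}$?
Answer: $844047$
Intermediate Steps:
$H{\left(w,Y \right)} = \left(5 + Y - 6 w\right)^{2}$ ($H{\left(w,Y \right)} = \left(\left(5 - 6 w\right) + Y\right)^{2} = \left(5 + Y - 6 w\right)^{2}$)
$N{\left(P,L \right)} = 10 P$ ($N{\left(P,L \right)} = 2 P 5 = 10 P$)
$b{\left(D \right)} = 2 D \left(70 + D\right)$ ($b{\left(D \right)} = \left(D + D\right) \left(D + 10 \cdot 7\right) = 2 D \left(D + 70\right) = 2 D \left(70 + D\right)$)
$\left(21151 + H{\left(-155,-27 \right)}\right) + b{\left(-56 \right)} = \left(21151 + \left(5 - 27 - -930\right)^{2}\right) + 2 \left(-56\right) \left(70 - 56\right) = \left(21151 + \left(5 - 27 + 930\right)^{2}\right) + 2 \left(-56\right) 14 = \left(21151 + 908^{2}\right) - 1568 = \left(21151 + 824464\right) - 1568 = 845615 - 1568 = 844047$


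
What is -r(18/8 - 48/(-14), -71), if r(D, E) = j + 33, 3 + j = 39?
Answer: -69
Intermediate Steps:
j = 36 (j = -3 + 39 = 36)
r(D, E) = 69 (r(D, E) = 36 + 33 = 69)
-r(18/8 - 48/(-14), -71) = -1*69 = -69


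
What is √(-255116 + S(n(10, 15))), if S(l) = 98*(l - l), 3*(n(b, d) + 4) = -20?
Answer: 2*I*√63779 ≈ 505.09*I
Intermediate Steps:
n(b, d) = -32/3 (n(b, d) = -4 + (⅓)*(-20) = -4 - 20/3 = -32/3)
S(l) = 0 (S(l) = 98*0 = 0)
√(-255116 + S(n(10, 15))) = √(-255116 + 0) = √(-255116) = 2*I*√63779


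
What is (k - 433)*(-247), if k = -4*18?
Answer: 124735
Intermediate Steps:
k = -72
(k - 433)*(-247) = (-72 - 433)*(-247) = -505*(-247) = 124735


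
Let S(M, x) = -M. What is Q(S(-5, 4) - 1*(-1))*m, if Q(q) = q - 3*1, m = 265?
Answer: 795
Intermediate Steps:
Q(q) = -3 + q (Q(q) = q - 3 = -3 + q)
Q(S(-5, 4) - 1*(-1))*m = (-3 + (-1*(-5) - 1*(-1)))*265 = (-3 + (5 + 1))*265 = (-3 + 6)*265 = 3*265 = 795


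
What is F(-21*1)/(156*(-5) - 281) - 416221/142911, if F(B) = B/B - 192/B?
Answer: -3101420048/1061399997 ≈ -2.9220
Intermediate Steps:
F(B) = 1 - 192/B
F(-21*1)/(156*(-5) - 281) - 416221/142911 = ((-192 - 21*1)/((-21*1)))/(156*(-5) - 281) - 416221/142911 = ((-192 - 21)/(-21))/(-780 - 281) - 416221*1/142911 = -1/21*(-213)/(-1061) - 416221/142911 = (71/7)*(-1/1061) - 416221/142911 = -71/7427 - 416221/142911 = -3101420048/1061399997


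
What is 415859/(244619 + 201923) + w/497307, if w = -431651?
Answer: 14059290871/222068462394 ≈ 0.063311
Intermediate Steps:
415859/(244619 + 201923) + w/497307 = 415859/(244619 + 201923) - 431651/497307 = 415859/446542 - 431651*1/497307 = 415859*(1/446542) - 431651/497307 = 415859/446542 - 431651/497307 = 14059290871/222068462394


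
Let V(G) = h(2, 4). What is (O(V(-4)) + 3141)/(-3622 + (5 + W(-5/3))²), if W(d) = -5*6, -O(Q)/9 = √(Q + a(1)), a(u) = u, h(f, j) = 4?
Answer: -349/333 + √5/333 ≈ -1.0413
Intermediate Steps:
V(G) = 4
O(Q) = -9*√(1 + Q) (O(Q) = -9*√(Q + 1) = -9*√(1 + Q))
W(d) = -30
(O(V(-4)) + 3141)/(-3622 + (5 + W(-5/3))²) = (-9*√(1 + 4) + 3141)/(-3622 + (5 - 30)²) = (-9*√5 + 3141)/(-3622 + (-25)²) = (3141 - 9*√5)/(-3622 + 625) = (3141 - 9*√5)/(-2997) = (3141 - 9*√5)*(-1/2997) = -349/333 + √5/333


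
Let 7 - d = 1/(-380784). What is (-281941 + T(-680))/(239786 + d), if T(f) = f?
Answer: -107617554864/91309337713 ≈ -1.1786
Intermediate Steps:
d = 2665489/380784 (d = 7 - 1/(-380784) = 7 - 1*(-1/380784) = 7 + 1/380784 = 2665489/380784 ≈ 7.0000)
(-281941 + T(-680))/(239786 + d) = (-281941 - 680)/(239786 + 2665489/380784) = -282621/91309337713/380784 = -282621*380784/91309337713 = -107617554864/91309337713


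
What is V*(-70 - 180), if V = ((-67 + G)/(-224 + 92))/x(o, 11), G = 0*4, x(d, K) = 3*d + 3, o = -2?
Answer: 8375/198 ≈ 42.298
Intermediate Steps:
x(d, K) = 3 + 3*d
G = 0
V = -67/396 (V = ((-67 + 0)/(-224 + 92))/(3 + 3*(-2)) = (-67/(-132))/(3 - 6) = -67*(-1/132)/(-3) = (67/132)*(-⅓) = -67/396 ≈ -0.16919)
V*(-70 - 180) = -67*(-70 - 180)/396 = -67/396*(-250) = 8375/198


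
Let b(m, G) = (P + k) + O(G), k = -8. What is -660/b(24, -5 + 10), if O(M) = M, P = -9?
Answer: 55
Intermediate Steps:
b(m, G) = -17 + G (b(m, G) = (-9 - 8) + G = -17 + G)
-660/b(24, -5 + 10) = -660/(-17 + (-5 + 10)) = -660/(-17 + 5) = -660/(-12) = -660*(-1/12) = 55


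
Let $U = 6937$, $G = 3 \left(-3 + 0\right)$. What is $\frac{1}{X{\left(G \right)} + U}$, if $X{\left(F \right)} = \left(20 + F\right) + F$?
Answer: $\frac{1}{6939} \approx 0.00014411$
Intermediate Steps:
$G = -9$ ($G = 3 \left(-3\right) = -9$)
$X{\left(F \right)} = 20 + 2 F$
$\frac{1}{X{\left(G \right)} + U} = \frac{1}{\left(20 + 2 \left(-9\right)\right) + 6937} = \frac{1}{\left(20 - 18\right) + 6937} = \frac{1}{2 + 6937} = \frac{1}{6939}$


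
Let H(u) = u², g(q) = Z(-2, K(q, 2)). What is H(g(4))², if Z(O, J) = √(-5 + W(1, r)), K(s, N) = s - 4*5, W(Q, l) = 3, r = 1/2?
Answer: 4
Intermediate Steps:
r = ½ ≈ 0.50000
K(s, N) = -20 + s (K(s, N) = s - 20 = -20 + s)
Z(O, J) = I*√2 (Z(O, J) = √(-5 + 3) = √(-2) = I*√2)
g(q) = I*√2
H(g(4))² = ((I*√2)²)² = (-2)² = 4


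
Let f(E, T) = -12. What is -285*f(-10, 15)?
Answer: 3420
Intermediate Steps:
-285*f(-10, 15) = -285*(-12) = 3420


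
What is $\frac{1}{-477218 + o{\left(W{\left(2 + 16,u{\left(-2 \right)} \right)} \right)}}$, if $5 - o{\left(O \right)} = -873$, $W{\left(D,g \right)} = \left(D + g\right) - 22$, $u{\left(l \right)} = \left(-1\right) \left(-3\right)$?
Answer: $- \frac{1}{476340} \approx -2.0993 \cdot 10^{-6}$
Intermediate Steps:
$u{\left(l \right)} = 3$
$W{\left(D,g \right)} = -22 + D + g$
$o{\left(O \right)} = 878$ ($o{\left(O \right)} = 5 - -873 = 5 + 873 = 878$)
$\frac{1}{-477218 + o{\left(W{\left(2 + 16,u{\left(-2 \right)} \right)} \right)}} = \frac{1}{-477218 + 878} = \frac{1}{-476340} = - \frac{1}{476340}$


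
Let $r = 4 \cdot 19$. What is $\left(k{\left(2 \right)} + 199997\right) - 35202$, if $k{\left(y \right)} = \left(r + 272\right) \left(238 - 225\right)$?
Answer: $169319$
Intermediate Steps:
$r = 76$
$k{\left(y \right)} = 4524$ ($k{\left(y \right)} = \left(76 + 272\right) \left(238 - 225\right) = 348 \cdot 13 = 4524$)
$\left(k{\left(2 \right)} + 199997\right) - 35202 = \left(4524 + 199997\right) - 35202 = 204521 - 35202 = 169319$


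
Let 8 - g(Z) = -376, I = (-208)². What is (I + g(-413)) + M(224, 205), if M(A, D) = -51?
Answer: 43597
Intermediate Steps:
I = 43264
g(Z) = 384 (g(Z) = 8 - 1*(-376) = 8 + 376 = 384)
(I + g(-413)) + M(224, 205) = (43264 + 384) - 51 = 43648 - 51 = 43597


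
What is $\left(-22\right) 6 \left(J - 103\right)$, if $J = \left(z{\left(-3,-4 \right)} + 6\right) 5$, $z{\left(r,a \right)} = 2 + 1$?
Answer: $7656$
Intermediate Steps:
$z{\left(r,a \right)} = 3$
$J = 45$ ($J = \left(3 + 6\right) 5 = 9 \cdot 5 = 45$)
$\left(-22\right) 6 \left(J - 103\right) = \left(-22\right) 6 \left(45 - 103\right) = \left(-132\right) \left(-58\right) = 7656$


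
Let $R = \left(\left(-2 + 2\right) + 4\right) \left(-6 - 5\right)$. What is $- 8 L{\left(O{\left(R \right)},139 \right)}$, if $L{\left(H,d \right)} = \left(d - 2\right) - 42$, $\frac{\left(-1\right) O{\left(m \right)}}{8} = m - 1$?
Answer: $-760$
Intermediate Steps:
$R = -44$ ($R = \left(0 + 4\right) \left(-11\right) = 4 \left(-11\right) = -44$)
$O{\left(m \right)} = 8 - 8 m$ ($O{\left(m \right)} = - 8 \left(m - 1\right) = - 8 \left(-1 + m\right) = 8 - 8 m$)
$L{\left(H,d \right)} = -44 + d$ ($L{\left(H,d \right)} = \left(-2 + d\right) - 42 = -44 + d$)
$- 8 L{\left(O{\left(R \right)},139 \right)} = - 8 \left(-44 + 139\right) = \left(-8\right) 95 = -760$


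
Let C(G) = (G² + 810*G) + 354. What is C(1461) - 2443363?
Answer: 874922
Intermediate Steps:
C(G) = 354 + G² + 810*G
C(1461) - 2443363 = (354 + 1461² + 810*1461) - 2443363 = (354 + 2134521 + 1183410) - 2443363 = 3318285 - 2443363 = 874922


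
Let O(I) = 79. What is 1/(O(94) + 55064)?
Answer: 1/55143 ≈ 1.8135e-5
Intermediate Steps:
1/(O(94) + 55064) = 1/(79 + 55064) = 1/55143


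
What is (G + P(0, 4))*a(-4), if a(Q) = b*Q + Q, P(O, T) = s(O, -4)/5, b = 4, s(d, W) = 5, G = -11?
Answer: 200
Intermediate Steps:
P(O, T) = 1 (P(O, T) = 5/5 = 5*(1/5) = 1)
a(Q) = 5*Q (a(Q) = 4*Q + Q = 5*Q)
(G + P(0, 4))*a(-4) = (-11 + 1)*(5*(-4)) = -10*(-20) = 200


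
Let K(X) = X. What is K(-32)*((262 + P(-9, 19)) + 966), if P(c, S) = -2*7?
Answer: -38848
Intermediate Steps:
P(c, S) = -14
K(-32)*((262 + P(-9, 19)) + 966) = -32*((262 - 14) + 966) = -32*(248 + 966) = -32*1214 = -38848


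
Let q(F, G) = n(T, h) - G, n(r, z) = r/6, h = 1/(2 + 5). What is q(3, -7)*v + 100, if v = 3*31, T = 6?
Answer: 844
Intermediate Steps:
h = ⅐ (h = 1/7 = ⅐ ≈ 0.14286)
n(r, z) = r/6 (n(r, z) = r*(⅙) = r/6)
q(F, G) = 1 - G (q(F, G) = (⅙)*6 - G = 1 - G)
v = 93
q(3, -7)*v + 100 = (1 - 1*(-7))*93 + 100 = (1 + 7)*93 + 100 = 8*93 + 100 = 744 + 100 = 844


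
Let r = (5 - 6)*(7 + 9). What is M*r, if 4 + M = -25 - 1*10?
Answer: 624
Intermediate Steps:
r = -16 (r = -1*16 = -16)
M = -39 (M = -4 + (-25 - 1*10) = -4 + (-25 - 10) = -4 - 35 = -39)
M*r = -39*(-16) = 624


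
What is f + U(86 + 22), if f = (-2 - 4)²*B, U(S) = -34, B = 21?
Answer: 722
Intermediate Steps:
f = 756 (f = (-2 - 4)²*21 = (-6)²*21 = 36*21 = 756)
f + U(86 + 22) = 756 - 34 = 722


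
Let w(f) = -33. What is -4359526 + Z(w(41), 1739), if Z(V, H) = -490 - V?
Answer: -4359983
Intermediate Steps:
-4359526 + Z(w(41), 1739) = -4359526 + (-490 - 1*(-33)) = -4359526 + (-490 + 33) = -4359526 - 457 = -4359983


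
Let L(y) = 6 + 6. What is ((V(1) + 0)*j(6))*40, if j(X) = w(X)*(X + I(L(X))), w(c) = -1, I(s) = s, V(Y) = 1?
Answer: -720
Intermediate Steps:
L(y) = 12
j(X) = -12 - X (j(X) = -(X + 12) = -(12 + X) = -12 - X)
((V(1) + 0)*j(6))*40 = ((1 + 0)*(-12 - 1*6))*40 = (1*(-12 - 6))*40 = (1*(-18))*40 = -18*40 = -720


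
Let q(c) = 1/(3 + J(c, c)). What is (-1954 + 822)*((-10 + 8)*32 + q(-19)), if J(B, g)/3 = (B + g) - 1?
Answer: 4130102/57 ≈ 72458.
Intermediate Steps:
J(B, g) = -3 + 3*B + 3*g (J(B, g) = 3*((B + g) - 1) = 3*(-1 + B + g) = -3 + 3*B + 3*g)
q(c) = 1/(6*c) (q(c) = 1/(3 + (-3 + 3*c + 3*c)) = 1/(3 + (-3 + 6*c)) = 1/(6*c))
(-1954 + 822)*((-10 + 8)*32 + q(-19)) = (-1954 + 822)*((-10 + 8)*32 + (⅙)/(-19)) = -1132*(-2*32 + (⅙)*(-1/19)) = -1132*(-64 - 1/114) = -1132*(-7297/114) = 4130102/57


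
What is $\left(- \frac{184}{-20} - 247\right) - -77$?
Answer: $- \frac{804}{5} \approx -160.8$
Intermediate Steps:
$\left(- \frac{184}{-20} - 247\right) - -77 = \left(\left(-184\right) \left(- \frac{1}{20}\right) - 247\right) + 77 = \left(\frac{46}{5} - 247\right) + 77 = - \frac{1189}{5} + 77 = - \frac{804}{5}$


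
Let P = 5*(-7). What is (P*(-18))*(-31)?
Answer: -19530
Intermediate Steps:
P = -35
(P*(-18))*(-31) = -35*(-18)*(-31) = 630*(-31) = -19530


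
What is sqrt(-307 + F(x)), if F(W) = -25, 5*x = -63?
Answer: 2*I*sqrt(83) ≈ 18.221*I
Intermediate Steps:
x = -63/5 (x = (1/5)*(-63) = -63/5 ≈ -12.600)
sqrt(-307 + F(x)) = sqrt(-307 - 25) = sqrt(-332) = 2*I*sqrt(83)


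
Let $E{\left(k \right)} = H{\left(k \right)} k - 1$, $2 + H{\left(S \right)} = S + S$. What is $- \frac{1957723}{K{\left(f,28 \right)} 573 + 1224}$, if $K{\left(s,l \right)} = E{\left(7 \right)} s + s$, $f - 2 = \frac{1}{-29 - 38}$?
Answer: $- \frac{131167441}{6483564} \approx -20.231$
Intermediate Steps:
$H{\left(S \right)} = -2 + 2 S$ ($H{\left(S \right)} = -2 + \left(S + S\right) = -2 + 2 S$)
$f = \frac{133}{67}$ ($f = 2 + \frac{1}{-29 - 38} = 2 + \frac{1}{-67} = 2 - \frac{1}{67} = \frac{133}{67} \approx 1.9851$)
$E{\left(k \right)} = -1 + k \left(-2 + 2 k\right)$ ($E{\left(k \right)} = \left(-2 + 2 k\right) k - 1 = k \left(-2 + 2 k\right) - 1 = -1 + k \left(-2 + 2 k\right)$)
$K{\left(s,l \right)} = 84 s$ ($K{\left(s,l \right)} = \left(-1 + 2 \cdot 7 \left(-1 + 7\right)\right) s + s = \left(-1 + 2 \cdot 7 \cdot 6\right) s + s = \left(-1 + 84\right) s + s = 83 s + s = 84 s$)
$- \frac{1957723}{K{\left(f,28 \right)} 573 + 1224} = - \frac{1957723}{84 \cdot \frac{133}{67} \cdot 573 + 1224} = - \frac{1957723}{\frac{11172}{67} \cdot 573 + 1224} = - \frac{1957723}{\frac{6401556}{67} + 1224} = - \frac{1957723}{\frac{6483564}{67}} = \left(-1957723\right) \frac{67}{6483564} = - \frac{131167441}{6483564}$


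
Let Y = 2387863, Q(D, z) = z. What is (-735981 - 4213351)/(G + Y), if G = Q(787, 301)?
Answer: -1237333/597041 ≈ -2.0724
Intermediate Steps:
G = 301
(-735981 - 4213351)/(G + Y) = (-735981 - 4213351)/(301 + 2387863) = -4949332/2388164 = -4949332*1/2388164 = -1237333/597041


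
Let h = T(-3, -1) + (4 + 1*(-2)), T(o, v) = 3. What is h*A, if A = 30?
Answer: 150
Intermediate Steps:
h = 5 (h = 3 + (4 + 1*(-2)) = 3 + (4 - 2) = 3 + 2 = 5)
h*A = 5*30 = 150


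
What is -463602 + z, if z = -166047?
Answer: -629649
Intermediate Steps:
-463602 + z = -463602 - 166047 = -629649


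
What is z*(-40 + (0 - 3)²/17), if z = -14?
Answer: 9394/17 ≈ 552.59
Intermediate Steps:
z*(-40 + (0 - 3)²/17) = -14*(-40 + (0 - 3)²/17) = -14*(-40 + (-3)²*(1/17)) = -14*(-40 + 9*(1/17)) = -14*(-40 + 9/17) = -14*(-671/17) = 9394/17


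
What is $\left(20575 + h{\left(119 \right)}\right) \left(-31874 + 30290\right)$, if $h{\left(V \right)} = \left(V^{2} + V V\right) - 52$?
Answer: $-77370480$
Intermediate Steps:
$h{\left(V \right)} = -52 + 2 V^{2}$ ($h{\left(V \right)} = \left(V^{2} + V^{2}\right) - 52 = 2 V^{2} - 52 = -52 + 2 V^{2}$)
$\left(20575 + h{\left(119 \right)}\right) \left(-31874 + 30290\right) = \left(20575 - \left(52 - 2 \cdot 119^{2}\right)\right) \left(-31874 + 30290\right) = \left(20575 + \left(-52 + 2 \cdot 14161\right)\right) \left(-1584\right) = \left(20575 + \left(-52 + 28322\right)\right) \left(-1584\right) = \left(20575 + 28270\right) \left(-1584\right) = 48845 \left(-1584\right) = -77370480$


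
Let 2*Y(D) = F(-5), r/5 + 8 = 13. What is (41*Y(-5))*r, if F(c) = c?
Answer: -5125/2 ≈ -2562.5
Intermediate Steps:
r = 25 (r = -40 + 5*13 = -40 + 65 = 25)
Y(D) = -5/2 (Y(D) = (½)*(-5) = -5/2)
(41*Y(-5))*r = (41*(-5/2))*25 = -205/2*25 = -5125/2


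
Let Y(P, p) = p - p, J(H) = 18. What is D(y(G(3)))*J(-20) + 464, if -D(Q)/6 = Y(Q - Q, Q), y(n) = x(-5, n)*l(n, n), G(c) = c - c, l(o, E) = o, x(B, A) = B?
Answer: 464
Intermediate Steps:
Y(P, p) = 0
G(c) = 0
y(n) = -5*n
D(Q) = 0 (D(Q) = -6*0 = 0)
D(y(G(3)))*J(-20) + 464 = 0*18 + 464 = 0 + 464 = 464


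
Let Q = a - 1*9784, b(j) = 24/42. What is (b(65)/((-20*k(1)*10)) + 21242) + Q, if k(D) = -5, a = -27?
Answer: 20004251/1750 ≈ 11431.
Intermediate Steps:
b(j) = 4/7 (b(j) = 24*(1/42) = 4/7)
Q = -9811 (Q = -27 - 1*9784 = -27 - 9784 = -9811)
(b(65)/((-20*k(1)*10)) + 21242) + Q = (4/(7*((-20*(-5)*10))) + 21242) - 9811 = (4/(7*((100*10))) + 21242) - 9811 = ((4/7)/1000 + 21242) - 9811 = ((4/7)*(1/1000) + 21242) - 9811 = (1/1750 + 21242) - 9811 = 37173501/1750 - 9811 = 20004251/1750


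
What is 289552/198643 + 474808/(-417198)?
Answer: 13241614876/41436731157 ≈ 0.31956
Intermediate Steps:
289552/198643 + 474808/(-417198) = 289552*(1/198643) + 474808*(-1/417198) = 289552/198643 - 237404/208599 = 13241614876/41436731157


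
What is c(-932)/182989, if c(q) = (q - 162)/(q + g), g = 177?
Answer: 1094/138156695 ≈ 7.9185e-6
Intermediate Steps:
c(q) = (-162 + q)/(177 + q) (c(q) = (q - 162)/(q + 177) = (-162 + q)/(177 + q))
c(-932)/182989 = ((-162 - 932)/(177 - 932))/182989 = (-1094/(-755))*(1/182989) = -1/755*(-1094)*(1/182989) = (1094/755)*(1/182989) = 1094/138156695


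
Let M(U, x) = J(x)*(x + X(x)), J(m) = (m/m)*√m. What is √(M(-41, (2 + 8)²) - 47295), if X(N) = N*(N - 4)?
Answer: √49705 ≈ 222.95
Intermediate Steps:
X(N) = N*(-4 + N)
J(m) = √m (J(m) = 1*√m = √m)
M(U, x) = √x*(x + x*(-4 + x))
√(M(-41, (2 + 8)²) - 47295) = √(((2 + 8)²)^(3/2)*(-3 + (2 + 8)²) - 47295) = √((10²)^(3/2)*(-3 + 10²) - 47295) = √(100^(3/2)*(-3 + 100) - 47295) = √(1000*97 - 47295) = √(97000 - 47295) = √49705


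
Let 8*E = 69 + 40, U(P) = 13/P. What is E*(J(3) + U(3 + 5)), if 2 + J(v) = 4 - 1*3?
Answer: 545/64 ≈ 8.5156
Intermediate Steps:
J(v) = -1 (J(v) = -2 + (4 - 1*3) = -2 + (4 - 3) = -2 + 1 = -1)
E = 109/8 (E = (69 + 40)/8 = (⅛)*109 = 109/8 ≈ 13.625)
E*(J(3) + U(3 + 5)) = 109*(-1 + 13/(3 + 5))/8 = 109*(-1 + 13/8)/8 = (109/8)*(5/8) = 545/64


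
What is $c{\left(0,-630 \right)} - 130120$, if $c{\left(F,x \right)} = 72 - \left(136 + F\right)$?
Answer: $-130184$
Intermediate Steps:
$c{\left(F,x \right)} = -64 - F$
$c{\left(0,-630 \right)} - 130120 = \left(-64 - 0\right) - 130120 = \left(-64 + 0\right) - 130120 = -64 - 130120 = -130184$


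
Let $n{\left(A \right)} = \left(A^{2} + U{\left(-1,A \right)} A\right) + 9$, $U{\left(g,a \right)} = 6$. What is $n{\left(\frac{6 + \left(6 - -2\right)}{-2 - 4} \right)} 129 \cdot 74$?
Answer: $\frac{12728}{3} \approx 4242.7$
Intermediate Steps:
$n{\left(A \right)} = 9 + A^{2} + 6 A$ ($n{\left(A \right)} = \left(A^{2} + 6 A\right) + 9 = 9 + A^{2} + 6 A$)
$n{\left(\frac{6 + \left(6 - -2\right)}{-2 - 4} \right)} 129 \cdot 74 = \left(9 + \left(\frac{6 + \left(6 - -2\right)}{-2 - 4}\right)^{2} + 6 \frac{6 + \left(6 - -2\right)}{-2 - 4}\right) 129 \cdot 74 = \left(9 + \left(\frac{6 + \left(6 + 2\right)}{-6}\right)^{2} + 6 \frac{6 + \left(6 + 2\right)}{-6}\right) 129 \cdot 74 = \left(9 + \left(\left(6 + 8\right) \left(- \frac{1}{6}\right)\right)^{2} + 6 \left(6 + 8\right) \left(- \frac{1}{6}\right)\right) 129 \cdot 74 = \left(9 + \left(14 \left(- \frac{1}{6}\right)\right)^{2} + 6 \cdot 14 \left(- \frac{1}{6}\right)\right) 129 \cdot 74 = \left(9 + \left(- \frac{7}{3}\right)^{2} + 6 \left(- \frac{7}{3}\right)\right) 129 \cdot 74 = \left(9 + \frac{49}{9} - 14\right) 129 \cdot 74 = \frac{4}{9} \cdot 129 \cdot 74 = \frac{172}{3} \cdot 74 = \frac{12728}{3}$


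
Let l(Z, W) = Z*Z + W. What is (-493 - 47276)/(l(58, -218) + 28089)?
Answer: -47769/31235 ≈ -1.5293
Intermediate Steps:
l(Z, W) = W + Z² (l(Z, W) = Z² + W = W + Z²)
(-493 - 47276)/(l(58, -218) + 28089) = (-493 - 47276)/((-218 + 58²) + 28089) = -47769/((-218 + 3364) + 28089) = -47769/(3146 + 28089) = -47769/31235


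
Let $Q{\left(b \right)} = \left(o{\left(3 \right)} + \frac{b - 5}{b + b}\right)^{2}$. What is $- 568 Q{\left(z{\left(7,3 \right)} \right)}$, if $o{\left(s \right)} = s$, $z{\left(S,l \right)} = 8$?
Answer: $- \frac{184671}{32} \approx -5771.0$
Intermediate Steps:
$Q{\left(b \right)} = \left(3 + \frac{-5 + b}{2 b}\right)^{2}$ ($Q{\left(b \right)} = \left(3 + \frac{b - 5}{b + b}\right)^{2} = \left(3 + \frac{-5 + b}{2 b}\right)^{2}$)
$- 568 Q{\left(z{\left(7,3 \right)} \right)} = - 568 \frac{\left(-5 + 7 \cdot 8\right)^{2}}{4 \cdot 64} = - 568 \cdot \frac{1}{4} \cdot \frac{1}{64} \left(-5 + 56\right)^{2} = - 568 \cdot \frac{1}{4} \cdot \frac{1}{64} \cdot 51^{2} = - 568 \cdot \frac{1}{4} \cdot \frac{1}{64} \cdot 2601 = \left(-568\right) \frac{2601}{256} = - \frac{184671}{32}$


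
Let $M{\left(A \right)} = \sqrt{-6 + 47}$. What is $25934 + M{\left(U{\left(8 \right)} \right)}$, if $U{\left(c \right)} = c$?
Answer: $25934 + \sqrt{41} \approx 25940.0$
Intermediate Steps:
$M{\left(A \right)} = \sqrt{41}$
$25934 + M{\left(U{\left(8 \right)} \right)} = 25934 + \sqrt{41}$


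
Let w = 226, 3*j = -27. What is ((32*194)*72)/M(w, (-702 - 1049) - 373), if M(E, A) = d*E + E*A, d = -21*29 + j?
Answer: -37248/51641 ≈ -0.72129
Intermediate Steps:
j = -9 (j = (⅓)*(-27) = -9)
d = -618 (d = -21*29 - 9 = -609 - 9 = -618)
M(E, A) = -618*E + A*E (M(E, A) = -618*E + E*A = -618*E + A*E)
((32*194)*72)/M(w, (-702 - 1049) - 373) = ((32*194)*72)/((226*(-618 + ((-702 - 1049) - 373)))) = (6208*72)/((226*(-618 + (-1751 - 373)))) = 446976/((226*(-618 - 2124))) = 446976/((226*(-2742))) = 446976/(-619692) = 446976*(-1/619692) = -37248/51641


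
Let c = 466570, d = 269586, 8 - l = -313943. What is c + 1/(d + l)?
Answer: 272260858091/583537 ≈ 4.6657e+5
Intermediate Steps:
l = 313951 (l = 8 - 1*(-313943) = 8 + 313943 = 313951)
c + 1/(d + l) = 466570 + 1/(269586 + 313951) = 466570 + 1/583537 = 272260858091/583537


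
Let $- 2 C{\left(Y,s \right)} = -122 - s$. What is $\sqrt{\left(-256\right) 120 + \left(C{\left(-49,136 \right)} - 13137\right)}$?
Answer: $4 i \sqrt{2733} \approx 209.11 i$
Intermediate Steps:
$C{\left(Y,s \right)} = 61 + \frac{s}{2}$ ($C{\left(Y,s \right)} = - \frac{-122 - s}{2} = 61 + \frac{s}{2}$)
$\sqrt{\left(-256\right) 120 + \left(C{\left(-49,136 \right)} - 13137\right)} = \sqrt{\left(-256\right) 120 + \left(\left(61 + \frac{1}{2} \cdot 136\right) - 13137\right)} = \sqrt{-30720 + \left(\left(61 + 68\right) - 13137\right)} = \sqrt{-30720 + \left(129 - 13137\right)} = \sqrt{-30720 - 13008} = \sqrt{-43728} = 4 i \sqrt{2733}$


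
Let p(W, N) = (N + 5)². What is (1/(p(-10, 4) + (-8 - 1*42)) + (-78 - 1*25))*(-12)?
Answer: 38304/31 ≈ 1235.6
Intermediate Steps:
p(W, N) = (5 + N)²
(1/(p(-10, 4) + (-8 - 1*42)) + (-78 - 1*25))*(-12) = (1/((5 + 4)² + (-8 - 1*42)) + (-78 - 1*25))*(-12) = (1/(9² + (-8 - 42)) + (-78 - 25))*(-12) = (1/(81 - 50) - 103)*(-12) = (1/31 - 103)*(-12) = -3192/31*(-12) = 38304/31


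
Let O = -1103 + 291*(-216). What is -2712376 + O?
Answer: -2776335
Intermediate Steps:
O = -63959 (O = -1103 - 62856 = -63959)
-2712376 + O = -2712376 - 63959 = -2776335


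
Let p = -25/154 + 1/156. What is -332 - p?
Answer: -3986111/12012 ≈ -331.84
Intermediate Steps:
p = -1873/12012 (p = -25*1/154 + 1*(1/156) = -25/154 + 1/156 = -1873/12012 ≈ -0.15593)
-332 - p = -332 - 1*(-1873/12012) = -332 + 1873/12012 = -3986111/12012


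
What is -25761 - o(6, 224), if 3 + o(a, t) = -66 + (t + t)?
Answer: -26140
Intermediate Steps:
o(a, t) = -69 + 2*t (o(a, t) = -3 + (-66 + (t + t)) = -3 + (-66 + 2*t) = -69 + 2*t)
-25761 - o(6, 224) = -25761 - (-69 + 2*224) = -25761 - (-69 + 448) = -25761 - 1*379 = -25761 - 379 = -26140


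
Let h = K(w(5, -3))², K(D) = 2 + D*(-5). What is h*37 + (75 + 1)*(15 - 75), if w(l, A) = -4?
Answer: 13348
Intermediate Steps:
K(D) = 2 - 5*D
h = 484 (h = (2 - 5*(-4))² = (2 + 20)² = 22² = 484)
h*37 + (75 + 1)*(15 - 75) = 484*37 + (75 + 1)*(15 - 75) = 17908 + 76*(-60) = 17908 - 4560 = 13348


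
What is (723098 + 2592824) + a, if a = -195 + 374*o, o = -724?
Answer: 3044951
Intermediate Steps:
a = -270971 (a = -195 + 374*(-724) = -195 - 270776 = -270971)
(723098 + 2592824) + a = (723098 + 2592824) - 270971 = 3315922 - 270971 = 3044951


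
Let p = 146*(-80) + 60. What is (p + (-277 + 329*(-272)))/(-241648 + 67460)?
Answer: 101385/174188 ≈ 0.58204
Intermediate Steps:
p = -11620 (p = -11680 + 60 = -11620)
(p + (-277 + 329*(-272)))/(-241648 + 67460) = (-11620 + (-277 + 329*(-272)))/(-241648 + 67460) = (-11620 + (-277 - 89488))/(-174188) = (-11620 - 89765)*(-1/174188) = -101385*(-1/174188) = 101385/174188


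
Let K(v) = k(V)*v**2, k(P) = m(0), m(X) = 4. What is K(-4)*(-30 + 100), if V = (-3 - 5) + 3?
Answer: 4480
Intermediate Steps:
V = -5 (V = -8 + 3 = -5)
k(P) = 4
K(v) = 4*v**2
K(-4)*(-30 + 100) = (4*(-4)**2)*(-30 + 100) = (4*16)*70 = 64*70 = 4480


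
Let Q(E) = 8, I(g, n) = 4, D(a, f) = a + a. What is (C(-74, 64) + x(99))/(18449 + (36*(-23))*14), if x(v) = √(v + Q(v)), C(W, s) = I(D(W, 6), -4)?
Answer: 4/6857 + √107/6857 ≈ 0.0020919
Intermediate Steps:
D(a, f) = 2*a
C(W, s) = 4
x(v) = √(8 + v) (x(v) = √(v + 8) = √(8 + v))
(C(-74, 64) + x(99))/(18449 + (36*(-23))*14) = (4 + √(8 + 99))/(18449 + (36*(-23))*14) = (4 + √107)/(18449 - 828*14) = (4 + √107)/(18449 - 11592) = (4 + √107)/6857 = (4 + √107)*(1/6857) = 4/6857 + √107/6857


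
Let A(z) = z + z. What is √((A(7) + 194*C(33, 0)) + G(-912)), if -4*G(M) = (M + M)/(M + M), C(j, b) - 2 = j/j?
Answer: √2383/2 ≈ 24.408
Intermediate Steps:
A(z) = 2*z
C(j, b) = 3 (C(j, b) = 2 + j/j = 2 + 1 = 3)
G(M) = -¼ (G(M) = -(M + M)/(4*(M + M)) = -2*M/(4*(2*M)) = -2*M*1/(2*M)/4 = -¼*1 = -¼)
√((A(7) + 194*C(33, 0)) + G(-912)) = √((2*7 + 194*3) - ¼) = √((14 + 582) - ¼) = √(596 - ¼) = √(2383/4) = √2383/2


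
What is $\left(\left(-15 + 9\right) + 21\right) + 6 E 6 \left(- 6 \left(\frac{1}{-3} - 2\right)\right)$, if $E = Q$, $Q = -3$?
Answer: $-1497$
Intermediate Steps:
$E = -3$
$\left(\left(-15 + 9\right) + 21\right) + 6 E 6 \left(- 6 \left(\frac{1}{-3} - 2\right)\right) = \left(\left(-15 + 9\right) + 21\right) + 6 \left(-3\right) 6 \left(- 6 \left(\frac{1}{-3} - 2\right)\right) = \left(-6 + 21\right) + \left(-18\right) 6 \left(- 6 \left(- \frac{1}{3} - 2\right)\right) = 15 - 108 \left(\left(-6\right) \left(- \frac{7}{3}\right)\right) = 15 - 1512 = -1497$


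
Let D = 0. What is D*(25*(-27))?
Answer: 0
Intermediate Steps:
D*(25*(-27)) = 0*(25*(-27)) = 0*(-675) = 0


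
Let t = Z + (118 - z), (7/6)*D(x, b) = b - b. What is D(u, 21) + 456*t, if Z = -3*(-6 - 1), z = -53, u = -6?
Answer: 87552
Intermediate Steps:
D(x, b) = 0 (D(x, b) = 6*(b - b)/7 = (6/7)*0 = 0)
Z = 21 (Z = -3*(-7) = 21)
t = 192 (t = 21 + (118 - 1*(-53)) = 21 + (118 + 53) = 21 + 171 = 192)
D(u, 21) + 456*t = 0 + 456*192 = 0 + 87552 = 87552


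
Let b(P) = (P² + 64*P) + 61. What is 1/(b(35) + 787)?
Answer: 1/4313 ≈ 0.00023186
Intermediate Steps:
b(P) = 61 + P² + 64*P
1/(b(35) + 787) = 1/((61 + 35² + 64*35) + 787) = 1/((61 + 1225 + 2240) + 787) = 1/(3526 + 787) = 1/4313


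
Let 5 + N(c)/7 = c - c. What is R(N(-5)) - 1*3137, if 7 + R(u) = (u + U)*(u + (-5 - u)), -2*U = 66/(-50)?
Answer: -29723/10 ≈ -2972.3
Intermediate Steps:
U = 33/50 (U = -33/(-50) = -33*(-1)/50 = -1/2*(-33/25) = 33/50 ≈ 0.66000)
N(c) = -35 (N(c) = -35 + 7*(c - c) = -35 + 7*0 = -35 + 0 = -35)
R(u) = -103/10 - 5*u (R(u) = -7 + (u + 33/50)*(u + (-5 - u)) = -7 + (33/50 + u)*(-5) = -7 + (-33/10 - 5*u) = -103/10 - 5*u)
R(N(-5)) - 1*3137 = (-103/10 - 5*(-35)) - 1*3137 = (-103/10 + 175) - 3137 = 1647/10 - 3137 = -29723/10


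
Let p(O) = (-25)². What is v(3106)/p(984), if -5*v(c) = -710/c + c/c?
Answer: -1198/4853125 ≈ -0.00024685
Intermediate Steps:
p(O) = 625
v(c) = -⅕ + 142/c (v(c) = -(-710/c + c/c)/5 = -(-710/c + 1)/5 = -(1 - 710/c)/5 = -⅕ + 142/c)
v(3106)/p(984) = ((⅕)*(710 - 1*3106)/3106)/625 = ((⅕)*(1/3106)*(710 - 3106))*(1/625) = ((⅕)*(1/3106)*(-2396))*(1/625) = -1198/7765*1/625 = -1198/4853125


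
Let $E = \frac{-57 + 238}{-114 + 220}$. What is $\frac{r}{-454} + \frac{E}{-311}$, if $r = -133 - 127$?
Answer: $\frac{4244493}{7483282} \approx 0.5672$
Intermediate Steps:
$r = -260$ ($r = -133 - 127 = -260$)
$E = \frac{181}{106} \approx 1.7075$
$\frac{r}{-454} + \frac{E}{-311} = - \frac{260}{-454} + \frac{181}{106 \left(-311\right)} = \left(-260\right) \left(- \frac{1}{454}\right) + \frac{181}{106} \left(- \frac{1}{311}\right) = \frac{130}{227} - \frac{181}{32966} = \frac{4244493}{7483282}$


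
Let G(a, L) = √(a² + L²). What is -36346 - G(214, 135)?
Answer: -36346 - √64021 ≈ -36599.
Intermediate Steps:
G(a, L) = √(L² + a²)
-36346 - G(214, 135) = -36346 - √(135² + 214²) = -36346 - √(18225 + 45796) = -36346 - √64021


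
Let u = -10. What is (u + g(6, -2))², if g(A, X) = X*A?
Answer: 484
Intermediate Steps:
g(A, X) = A*X
(u + g(6, -2))² = (-10 + 6*(-2))² = (-10 - 12)² = (-22)² = 484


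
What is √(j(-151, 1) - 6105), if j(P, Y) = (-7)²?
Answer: 2*I*√1514 ≈ 77.82*I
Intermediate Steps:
j(P, Y) = 49
√(j(-151, 1) - 6105) = √(49 - 6105) = √(-6056) = 2*I*√1514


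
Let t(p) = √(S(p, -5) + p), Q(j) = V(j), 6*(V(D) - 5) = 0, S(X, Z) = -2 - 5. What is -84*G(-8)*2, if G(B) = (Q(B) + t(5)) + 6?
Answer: -1848 - 168*I*√2 ≈ -1848.0 - 237.59*I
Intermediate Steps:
S(X, Z) = -7
V(D) = 5 (V(D) = 5 + (⅙)*0 = 5 + 0 = 5)
Q(j) = 5
t(p) = √(-7 + p)
G(B) = 11 + I*√2 (G(B) = (5 + √(-7 + 5)) + 6 = (5 + √(-2)) + 6 = (5 + I*√2) + 6 = 11 + I*√2)
-84*G(-8)*2 = -84*(11 + I*√2)*2 = (-924 - 84*I*√2)*2 = -1848 - 168*I*√2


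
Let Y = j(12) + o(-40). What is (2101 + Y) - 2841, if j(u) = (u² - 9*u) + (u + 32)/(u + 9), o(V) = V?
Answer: -15580/21 ≈ -741.90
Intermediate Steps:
j(u) = u² - 9*u + (32 + u)/(9 + u) (j(u) = (u² - 9*u) + (32 + u)/(9 + u) = u² - 9*u + (32 + u)/(9 + u))
Y = -40/21 (Y = (32 + 12³ - 80*12)/(9 + 12) - 40 = (32 + 1728 - 960)/21 - 40 = (1/21)*800 - 40 = 800/21 - 40 = -40/21 ≈ -1.9048)
(2101 + Y) - 2841 = (2101 - 40/21) - 2841 = 44081/21 - 2841 = -15580/21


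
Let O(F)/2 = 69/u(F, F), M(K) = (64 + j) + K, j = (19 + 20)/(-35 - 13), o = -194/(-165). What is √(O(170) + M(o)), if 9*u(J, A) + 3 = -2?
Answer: I*√80166405/660 ≈ 13.566*I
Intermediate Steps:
u(J, A) = -5/9 (u(J, A) = -⅓ + (⅑)*(-2) = -⅓ - 2/9 = -5/9)
o = 194/165 (o = -194*(-1/165) = 194/165 ≈ 1.1758)
j = -13/16 (j = 39/(-48) = 39*(-1/48) = -13/16 ≈ -0.81250)
M(K) = 1011/16 + K (M(K) = (64 - 13/16) + K = 1011/16 + K)
O(F) = -1242/5 (O(F) = 2*(69/(-5/9)) = 2*(69*(-9/5)) = 2*(-621/5) = -1242/5)
√(O(170) + M(o)) = √(-1242/5 + (1011/16 + 194/165)) = √(-1242/5 + 169919/2640) = √(-485857/2640) = I*√80166405/660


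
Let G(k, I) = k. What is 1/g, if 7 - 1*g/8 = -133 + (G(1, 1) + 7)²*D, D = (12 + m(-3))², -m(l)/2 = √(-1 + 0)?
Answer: -245/19384352 - 8*I/1817283 ≈ -1.2639e-5 - 4.4022e-6*I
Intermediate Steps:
m(l) = -2*I (m(l) = -2*√(-1 + 0) = -2*I)
D = (12 - 2*I)² ≈ 140.0 - 48.0*I
g = -70560 + 24576*I (g = 56 - 8*(-133 + (1 + 7)²*(140 - 48*I)) = 56 - 8*(-133 + 8²*(140 - 48*I)) = 56 - 8*(-133 + 64*(140 - 48*I)) = 56 - 8*(-133 + (8960 - 3072*I)) = 56 - 8*(8827 - 3072*I) = 56 + (-70616 + 24576*I) = -70560 + 24576*I ≈ -70560.0 + 24576.0*I)
1/g = 1/(-70560 + 24576*I) = (-70560 - 24576*I)/5582693376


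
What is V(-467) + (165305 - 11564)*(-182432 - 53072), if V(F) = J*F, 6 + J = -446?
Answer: -36206409380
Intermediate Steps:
J = -452 (J = -6 - 446 = -452)
V(F) = -452*F
V(-467) + (165305 - 11564)*(-182432 - 53072) = -452*(-467) + (165305 - 11564)*(-182432 - 53072) = 211084 + 153741*(-235504) = 211084 - 36206620464 = -36206409380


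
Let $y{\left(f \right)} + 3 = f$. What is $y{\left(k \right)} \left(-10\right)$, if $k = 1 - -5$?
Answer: $-30$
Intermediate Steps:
$k = 6$ ($k = 1 + 5 = 6$)
$y{\left(f \right)} = -3 + f$
$y{\left(k \right)} \left(-10\right) = \left(-3 + 6\right) \left(-10\right) = 3 \left(-10\right) = -30$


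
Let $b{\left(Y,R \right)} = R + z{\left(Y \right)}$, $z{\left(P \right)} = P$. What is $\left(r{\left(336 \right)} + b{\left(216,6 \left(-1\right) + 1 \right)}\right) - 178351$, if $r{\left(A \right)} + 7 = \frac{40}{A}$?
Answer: $- \frac{7482169}{42} \approx -1.7815 \cdot 10^{5}$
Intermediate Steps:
$b{\left(Y,R \right)} = R + Y$
$r{\left(A \right)} = -7 + \frac{40}{A}$
$\left(r{\left(336 \right)} + b{\left(216,6 \left(-1\right) + 1 \right)}\right) - 178351 = \left(\left(-7 + \frac{40}{336}\right) + \left(\left(6 \left(-1\right) + 1\right) + 216\right)\right) - 178351 = \left(\left(-7 + 40 \cdot \frac{1}{336}\right) + \left(\left(-6 + 1\right) + 216\right)\right) - 178351 = \left(\left(-7 + \frac{5}{42}\right) + \left(-5 + 216\right)\right) - 178351 = \left(- \frac{289}{42} + 211\right) - 178351 = \frac{8573}{42} - 178351 = - \frac{7482169}{42}$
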